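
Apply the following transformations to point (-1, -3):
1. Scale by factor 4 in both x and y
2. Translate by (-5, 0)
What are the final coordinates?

Step 1: Scale (-1, -3) by 4 → (-4, -12)
Step 2: Translate by (-5, 0) → (-9, -12)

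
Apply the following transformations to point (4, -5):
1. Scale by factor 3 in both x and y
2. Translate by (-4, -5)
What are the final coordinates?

Step 1: Scale (4, -5) by 3 → (12, -15)
Step 2: Translate by (-4, -5) → (8, -20)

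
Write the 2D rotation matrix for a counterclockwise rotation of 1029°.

Rotation matrix formula: [[cos θ, -sin θ], [sin θ, cos θ]]
For θ = 1029°:
cos(1029°) = 0.6293
sin(1029°) = -0.7771
Result: [[0.6293, 0.7771], [-0.7771, 0.6293]]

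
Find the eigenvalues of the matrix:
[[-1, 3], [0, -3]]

Characteristic equation: det(A - λI) = 0
λ² - (trace)λ + (det) = 0
trace = -1 + -3 = -4, det = (-1)(-3) - (3)(0) = 3
λ² - (-4)λ + (3) = 0
λ = (-4 ± √((-4)² - 4·(3))) / 2 = (-4 ± √4) / 2
Solving: λ = -3, -1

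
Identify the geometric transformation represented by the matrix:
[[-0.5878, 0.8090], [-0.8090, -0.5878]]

This matrix represents: rotation by 234° counterclockwise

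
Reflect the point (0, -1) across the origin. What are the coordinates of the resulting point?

Reflection across origin: (0, -1) → (0, 1)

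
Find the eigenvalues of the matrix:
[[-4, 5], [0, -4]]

Characteristic equation: det(A - λI) = 0
λ² - (trace)λ + (det) = 0
trace = -4 + -4 = -8, det = (-4)(-4) - (5)(0) = 16
λ² - (-8)λ + (16) = 0
λ = (-8 ± √((-8)² - 4·(16))) / 2 = (-8 ± √0) / 2
Solving: λ = -4, -4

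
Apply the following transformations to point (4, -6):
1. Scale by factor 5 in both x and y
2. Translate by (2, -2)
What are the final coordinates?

Step 1: Scale (4, -6) by 5 → (20, -30)
Step 2: Translate by (2, -2) → (22, -32)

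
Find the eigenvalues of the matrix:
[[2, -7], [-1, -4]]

Characteristic equation: det(A - λI) = 0
λ² - (trace)λ + (det) = 0
trace = 2 + -4 = -2, det = (2)(-4) - (-7)(-1) = -15
λ² - (-2)λ + (-15) = 0
λ = (-2 ± √((-2)² - 4·(-15))) / 2 = (-2 ± √64) / 2
Solving: λ = -5, 3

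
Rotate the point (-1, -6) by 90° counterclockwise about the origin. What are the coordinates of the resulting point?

Rotation matrix for 90°: [[cos 90°, -sin 90°], [sin 90°, cos 90°]] = [[0, -1], [1, 0]]
[[0, -1], [1, 0]] × [-1, -6]ᵀ = [6, -1]ᵀ
Result: (6, -1)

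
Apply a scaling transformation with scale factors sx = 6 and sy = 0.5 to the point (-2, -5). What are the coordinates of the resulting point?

Scaling matrix:
[[6, 0], [0, 0.50]]
Result: (-2 × 6, -5 × 0.5) = (-12, -2.5)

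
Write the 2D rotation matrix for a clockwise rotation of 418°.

Rotation matrix formula: [[cos θ, -sin θ], [sin θ, cos θ]]
A clockwise rotation by 418° is equivalent to a counterclockwise rotation by -418°.
For θ = -418°:
cos(-418°) = 0.5299
sin(-418°) = -0.8480
Result: [[0.5299, 0.8480], [-0.8480, 0.5299]]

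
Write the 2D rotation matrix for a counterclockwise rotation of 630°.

Rotation matrix formula: [[cos θ, -sin θ], [sin θ, cos θ]]
For θ = 630°:
cos(630°) = 0
sin(630°) = -1
Result: [[0, 1], [-1, 0]]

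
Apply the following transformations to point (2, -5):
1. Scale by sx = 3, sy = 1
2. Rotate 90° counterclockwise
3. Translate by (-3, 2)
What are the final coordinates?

Step 1: Scale → (6, -5)
Step 2: Rotate 90° → (5, 6)
Step 3: Translate → (2, 8)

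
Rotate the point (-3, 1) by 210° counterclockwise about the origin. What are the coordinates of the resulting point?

Rotation matrix for 210°: [[cos 210°, -sin 210°], [sin 210°, cos 210°]] ≈ [[-0.866025, 0.500000], [-0.500000, -0.866025]]
[[-0.866025, 0.500000], [-0.500000, -0.866025]] × [-3, 1]ᵀ ≈ [3.0981, 0.6340]ᵀ
Result: (3.0981, 0.6340)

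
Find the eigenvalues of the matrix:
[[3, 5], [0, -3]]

Characteristic equation: det(A - λI) = 0
λ² - (trace)λ + (det) = 0
trace = 3 + -3 = 0, det = (3)(-3) - (5)(0) = -9
λ² - (0)λ + (-9) = 0
λ = (0 ± √((0)² - 4·(-9))) / 2 = (0 ± √36) / 2
Solving: λ = -3, 3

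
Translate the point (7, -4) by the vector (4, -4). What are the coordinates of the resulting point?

Translation by (4, -4) (homogeneous matrix [[1, 0, 4], [0, 1, -4], [0, 0, 1]]):
x' = 7 + 4 = 11
y' = -4 + -4 = -8
Result: (11, -8)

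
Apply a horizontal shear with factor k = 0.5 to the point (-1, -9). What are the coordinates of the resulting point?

Shear matrix for horizontal shear with factor k = 0.5:
[[1, 0.50], [0, 1]]
Result: (-1, -9) → (-5.5, -9)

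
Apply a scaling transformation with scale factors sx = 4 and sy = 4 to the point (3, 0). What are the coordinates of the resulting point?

Scaling matrix:
[[4, 0], [0, 4]]
Result: (3 × 4, 0 × 4) = (12, 0)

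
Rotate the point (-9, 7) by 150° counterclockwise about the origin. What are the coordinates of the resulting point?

Rotation matrix for 150°: [[cos 150°, -sin 150°], [sin 150°, cos 150°]] ≈ [[-0.866025, -0.500000], [0.500000, -0.866025]]
[[-0.866025, -0.500000], [0.500000, -0.866025]] × [-9, 7]ᵀ ≈ [4.2942, -10.5622]ᵀ
Result: (4.2942, -10.5622)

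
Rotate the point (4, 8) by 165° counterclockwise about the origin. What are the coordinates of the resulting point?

Rotation matrix for 165°: [[cos 165°, -sin 165°], [sin 165°, cos 165°]] ≈ [[-0.965926, -0.258819], [0.258819, -0.965926]]
[[-0.965926, -0.258819], [0.258819, -0.965926]] × [4, 8]ᵀ ≈ [-5.9343, -6.6921]ᵀ
Result: (-5.9343, -6.6921)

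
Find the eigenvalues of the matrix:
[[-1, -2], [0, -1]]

Characteristic equation: det(A - λI) = 0
λ² - (trace)λ + (det) = 0
trace = -1 + -1 = -2, det = (-1)(-1) - (-2)(0) = 1
λ² - (-2)λ + (1) = 0
λ = (-2 ± √((-2)² - 4·(1))) / 2 = (-2 ± √0) / 2
Solving: λ = -1, -1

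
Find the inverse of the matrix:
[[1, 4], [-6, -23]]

For [[a,b],[c,d]], inverse = (1/det)·[[d,-b],[-c,a]]
det = (1)(-23) - (4)(-6) = -23 - -24 = 1
Inverse = [[-23, -4], [6, 1]]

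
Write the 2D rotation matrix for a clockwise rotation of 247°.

Rotation matrix formula: [[cos θ, -sin θ], [sin θ, cos θ]]
A clockwise rotation by 247° is equivalent to a counterclockwise rotation by -247°.
For θ = -247°:
cos(-247°) = -0.3907
sin(-247°) = 0.9205
Result: [[-0.3907, -0.9205], [0.9205, -0.3907]]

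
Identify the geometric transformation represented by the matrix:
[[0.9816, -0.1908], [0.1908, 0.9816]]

This matrix represents: rotation by 11° counterclockwise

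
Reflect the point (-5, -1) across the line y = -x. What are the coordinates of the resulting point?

Reflection across line y = -x: (-5, -1) → (1, 5)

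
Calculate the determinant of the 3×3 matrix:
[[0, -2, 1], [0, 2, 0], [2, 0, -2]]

Expansion along first row:
det = 0·det([[2,0],[0,-2]]) - -2·det([[0,0],[2,-2]]) + 1·det([[0,2],[2,0]])
    = 0·(2·-2 - 0·0) - -2·(0·-2 - 0·2) + 1·(0·0 - 2·2)
    = 0·-4 - -2·0 + 1·-4
    = 0 + 0 + -4 = -4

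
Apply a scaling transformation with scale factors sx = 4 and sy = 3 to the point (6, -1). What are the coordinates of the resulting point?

Scaling matrix:
[[4, 0], [0, 3]]
Result: (6 × 4, -1 × 3) = (24, -3)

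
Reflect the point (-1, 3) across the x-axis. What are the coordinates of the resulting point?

Reflection across x-axis: (-1, 3) → (-1, -3)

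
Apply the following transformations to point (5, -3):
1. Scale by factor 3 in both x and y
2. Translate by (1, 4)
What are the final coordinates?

Step 1: Scale (5, -3) by 3 → (15, -9)
Step 2: Translate by (1, 4) → (16, -5)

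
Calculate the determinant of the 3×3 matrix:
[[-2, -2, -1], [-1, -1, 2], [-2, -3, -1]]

Expansion along first row:
det = -2·det([[-1,2],[-3,-1]]) - -2·det([[-1,2],[-2,-1]]) + -1·det([[-1,-1],[-2,-3]])
    = -2·(-1·-1 - 2·-3) - -2·(-1·-1 - 2·-2) + -1·(-1·-3 - -1·-2)
    = -2·7 - -2·5 + -1·1
    = -14 + 10 + -1 = -5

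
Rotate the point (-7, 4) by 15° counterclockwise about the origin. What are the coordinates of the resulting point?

Rotation matrix for 15°: [[cos 15°, -sin 15°], [sin 15°, cos 15°]] ≈ [[0.965926, -0.258819], [0.258819, 0.965926]]
[[0.965926, -0.258819], [0.258819, 0.965926]] × [-7, 4]ᵀ ≈ [-7.7968, 2.0520]ᵀ
Result: (-7.7968, 2.0520)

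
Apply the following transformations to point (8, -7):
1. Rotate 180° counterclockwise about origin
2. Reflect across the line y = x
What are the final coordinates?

Step 1: Rotate 180° → (-8, 7)
Step 2: Reflect across line y = x → (7, -8)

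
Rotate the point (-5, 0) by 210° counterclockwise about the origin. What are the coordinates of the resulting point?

Rotation matrix for 210°: [[cos 210°, -sin 210°], [sin 210°, cos 210°]] ≈ [[-0.866025, 0.500000], [-0.500000, -0.866025]]
[[-0.866025, 0.500000], [-0.500000, -0.866025]] × [-5, 0]ᵀ ≈ [4.3301, 2.5000]ᵀ
Result: (4.3301, 2.5000)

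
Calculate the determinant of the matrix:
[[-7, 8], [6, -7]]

For a 2×2 matrix [[a, b], [c, d]], det = ad - bc
det = (-7)(-7) - (8)(6) = 49 - 48 = 1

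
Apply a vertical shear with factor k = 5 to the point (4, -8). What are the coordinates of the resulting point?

Shear matrix for vertical shear with factor k = 5:
[[1, 0], [5, 1]]
Result: (4, -8) → (4, 12)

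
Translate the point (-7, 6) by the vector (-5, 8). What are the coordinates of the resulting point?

Translation by (-5, 8) (homogeneous matrix [[1, 0, -5], [0, 1, 8], [0, 0, 1]]):
x' = -7 + -5 = -12
y' = 6 + 8 = 14
Result: (-12, 14)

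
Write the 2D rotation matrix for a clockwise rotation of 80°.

Rotation matrix formula: [[cos θ, -sin θ], [sin θ, cos θ]]
A clockwise rotation by 80° is equivalent to a counterclockwise rotation by -80°.
For θ = -80°:
cos(-80°) = 0.1736
sin(-80°) = -0.9848
Result: [[0.1736, 0.9848], [-0.9848, 0.1736]]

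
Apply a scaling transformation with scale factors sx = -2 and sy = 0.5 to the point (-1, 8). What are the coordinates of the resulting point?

Scaling matrix:
[[-2, 0], [0, 0.50]]
Result: (-1 × -2, 8 × 0.5) = (2, 4)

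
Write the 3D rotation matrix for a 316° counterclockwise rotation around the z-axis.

Rotation matrix for counterclockwise 316° around z-axis:
cos(316°) = 0.7193, sin(316°) = -0.6947
Result: [[0.7193, 0.6947, 0], [-0.6947, 0.7193, 0], [0, 0, 1]]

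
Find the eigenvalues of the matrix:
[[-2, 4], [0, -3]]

Characteristic equation: det(A - λI) = 0
λ² - (trace)λ + (det) = 0
trace = -2 + -3 = -5, det = (-2)(-3) - (4)(0) = 6
λ² - (-5)λ + (6) = 0
λ = (-5 ± √((-5)² - 4·(6))) / 2 = (-5 ± √1) / 2
Solving: λ = -3, -2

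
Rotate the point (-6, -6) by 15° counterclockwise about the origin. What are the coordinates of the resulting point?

Rotation matrix for 15°: [[cos 15°, -sin 15°], [sin 15°, cos 15°]] ≈ [[0.965926, -0.258819], [0.258819, 0.965926]]
[[0.965926, -0.258819], [0.258819, 0.965926]] × [-6, -6]ᵀ ≈ [-4.2426, -7.3485]ᵀ
Result: (-4.2426, -7.3485)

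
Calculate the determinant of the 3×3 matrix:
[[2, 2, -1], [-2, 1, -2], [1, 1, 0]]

Expansion along first row:
det = 2·det([[1,-2],[1,0]]) - 2·det([[-2,-2],[1,0]]) + -1·det([[-2,1],[1,1]])
    = 2·(1·0 - -2·1) - 2·(-2·0 - -2·1) + -1·(-2·1 - 1·1)
    = 2·2 - 2·2 + -1·-3
    = 4 + -4 + 3 = 3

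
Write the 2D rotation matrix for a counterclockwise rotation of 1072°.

Rotation matrix formula: [[cos θ, -sin θ], [sin θ, cos θ]]
For θ = 1072°:
cos(1072°) = 0.9903
sin(1072°) = -0.1392
Result: [[0.9903, 0.1392], [-0.1392, 0.9903]]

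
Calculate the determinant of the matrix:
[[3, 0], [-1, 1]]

For a 2×2 matrix [[a, b], [c, d]], det = ad - bc
det = (3)(1) - (0)(-1) = 3 - 0 = 3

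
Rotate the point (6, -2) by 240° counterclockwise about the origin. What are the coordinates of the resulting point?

Rotation matrix for 240°: [[cos 240°, -sin 240°], [sin 240°, cos 240°]] ≈ [[-0.500000, 0.866025], [-0.866025, -0.500000]]
[[-0.500000, 0.866025], [-0.866025, -0.500000]] × [6, -2]ᵀ ≈ [-4.7321, -4.1962]ᵀ
Result: (-4.7321, -4.1962)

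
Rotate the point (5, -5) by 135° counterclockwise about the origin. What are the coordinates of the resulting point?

Rotation matrix for 135°: [[cos 135°, -sin 135°], [sin 135°, cos 135°]] ≈ [[-0.707107, -0.707107], [0.707107, -0.707107]]
[[-0.707107, -0.707107], [0.707107, -0.707107]] × [5, -5]ᵀ ≈ [0, 7.0711]ᵀ
Result: (0, 7.0711)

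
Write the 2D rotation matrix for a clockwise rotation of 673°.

Rotation matrix formula: [[cos θ, -sin θ], [sin θ, cos θ]]
A clockwise rotation by 673° is equivalent to a counterclockwise rotation by -673°.
For θ = -673°:
cos(-673°) = 0.6820
sin(-673°) = 0.7314
Result: [[0.6820, -0.7314], [0.7314, 0.6820]]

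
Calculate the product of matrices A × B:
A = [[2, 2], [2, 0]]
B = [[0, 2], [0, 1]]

Matrix multiplication:
C[0][0] = 2×0 + 2×0 = 0
C[0][1] = 2×2 + 2×1 = 6
C[1][0] = 2×0 + 0×0 = 0
C[1][1] = 2×2 + 0×1 = 4
Result: [[0, 6], [0, 4]]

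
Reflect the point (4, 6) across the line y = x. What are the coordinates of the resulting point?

Reflection across line y = x: (4, 6) → (6, 4)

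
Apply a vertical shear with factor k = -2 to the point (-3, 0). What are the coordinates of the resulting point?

Shear matrix for vertical shear with factor k = -2:
[[1, 0], [-2, 1]]
Result: (-3, 0) → (-3, 6)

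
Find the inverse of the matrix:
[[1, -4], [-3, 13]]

For [[a,b],[c,d]], inverse = (1/det)·[[d,-b],[-c,a]]
det = (1)(13) - (-4)(-3) = 13 - 12 = 1
Inverse = [[13, 4], [3, 1]]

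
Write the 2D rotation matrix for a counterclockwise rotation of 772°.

Rotation matrix formula: [[cos θ, -sin θ], [sin θ, cos θ]]
For θ = 772°:
cos(772°) = 0.6157
sin(772°) = 0.7880
Result: [[0.6157, -0.7880], [0.7880, 0.6157]]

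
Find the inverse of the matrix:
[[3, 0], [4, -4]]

For [[a,b],[c,d]], inverse = (1/det)·[[d,-b],[-c,a]]
det = (3)(-4) - (0)(4) = -12 - 0 = -12
Inverse = (1/-12)·[[-4, 0], [-4, 3]]
= [[1/3, 0], [1/3, -1/4]]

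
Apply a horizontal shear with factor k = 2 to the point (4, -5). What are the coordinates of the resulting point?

Shear matrix for horizontal shear with factor k = 2:
[[1, 2], [0, 1]]
Result: (4, -5) → (-6, -5)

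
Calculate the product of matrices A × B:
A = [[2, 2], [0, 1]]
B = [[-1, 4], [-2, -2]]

Matrix multiplication:
C[0][0] = 2×-1 + 2×-2 = -6
C[0][1] = 2×4 + 2×-2 = 4
C[1][0] = 0×-1 + 1×-2 = -2
C[1][1] = 0×4 + 1×-2 = -2
Result: [[-6, 4], [-2, -2]]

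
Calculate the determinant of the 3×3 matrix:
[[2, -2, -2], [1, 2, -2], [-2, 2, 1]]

Expansion along first row:
det = 2·det([[2,-2],[2,1]]) - -2·det([[1,-2],[-2,1]]) + -2·det([[1,2],[-2,2]])
    = 2·(2·1 - -2·2) - -2·(1·1 - -2·-2) + -2·(1·2 - 2·-2)
    = 2·6 - -2·-3 + -2·6
    = 12 + -6 + -12 = -6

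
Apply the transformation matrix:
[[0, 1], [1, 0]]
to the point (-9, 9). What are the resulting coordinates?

Matrix multiplication:
[[0, 1], [1, 0]] × [-9, 9]ᵀ
= [(0)(-9) + (1)(9), (1)(-9) + (0)(9)]ᵀ
= [9, -9]ᵀ
Result: (9, -9)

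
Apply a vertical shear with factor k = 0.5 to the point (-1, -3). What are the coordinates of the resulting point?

Shear matrix for vertical shear with factor k = 0.5:
[[1, 0], [0.50, 1]]
Result: (-1, -3) → (-1, -3.5)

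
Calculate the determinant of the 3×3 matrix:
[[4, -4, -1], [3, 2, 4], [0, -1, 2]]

Expansion along first row:
det = 4·det([[2,4],[-1,2]]) - -4·det([[3,4],[0,2]]) + -1·det([[3,2],[0,-1]])
    = 4·(2·2 - 4·-1) - -4·(3·2 - 4·0) + -1·(3·-1 - 2·0)
    = 4·8 - -4·6 + -1·-3
    = 32 + 24 + 3 = 59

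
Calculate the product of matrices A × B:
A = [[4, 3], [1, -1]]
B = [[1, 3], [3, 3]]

Matrix multiplication:
C[0][0] = 4×1 + 3×3 = 13
C[0][1] = 4×3 + 3×3 = 21
C[1][0] = 1×1 + -1×3 = -2
C[1][1] = 1×3 + -1×3 = 0
Result: [[13, 21], [-2, 0]]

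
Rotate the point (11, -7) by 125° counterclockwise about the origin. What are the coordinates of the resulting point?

Rotation matrix for 125°: [[cos 125°, -sin 125°], [sin 125°, cos 125°]] ≈ [[-0.573576, -0.819152], [0.819152, -0.573576]]
[[-0.573576, -0.819152], [0.819152, -0.573576]] × [11, -7]ᵀ ≈ [-0.5753, 13.0257]ᵀ
Result: (-0.5753, 13.0257)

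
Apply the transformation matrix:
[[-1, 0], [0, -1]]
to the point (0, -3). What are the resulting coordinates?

Matrix multiplication:
[[-1, 0], [0, -1]] × [0, -3]ᵀ
= [(-1)(0) + (0)(-3), (0)(0) + (-1)(-3)]ᵀ
= [0, 3]ᵀ
Result: (0, 3)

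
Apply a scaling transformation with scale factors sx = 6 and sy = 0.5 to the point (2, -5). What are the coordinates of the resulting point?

Scaling matrix:
[[6, 0], [0, 0.50]]
Result: (2 × 6, -5 × 0.5) = (12, -2.5)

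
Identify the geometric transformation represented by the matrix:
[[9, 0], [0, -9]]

This matrix represents: non-uniform scaling by sx = 9, sy = -9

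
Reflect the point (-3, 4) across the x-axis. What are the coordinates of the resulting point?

Reflection across x-axis: (-3, 4) → (-3, -4)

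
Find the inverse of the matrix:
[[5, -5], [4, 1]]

For [[a,b],[c,d]], inverse = (1/det)·[[d,-b],[-c,a]]
det = (5)(1) - (-5)(4) = 5 - -20 = 25
Inverse = (1/25)·[[1, 5], [-4, 5]]
= [[1/25, 1/5], [-4/25, 1/5]]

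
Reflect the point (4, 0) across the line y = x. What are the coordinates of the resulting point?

Reflection across line y = x: (4, 0) → (0, 4)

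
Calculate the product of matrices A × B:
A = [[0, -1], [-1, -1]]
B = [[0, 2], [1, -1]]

Matrix multiplication:
C[0][0] = 0×0 + -1×1 = -1
C[0][1] = 0×2 + -1×-1 = 1
C[1][0] = -1×0 + -1×1 = -1
C[1][1] = -1×2 + -1×-1 = -1
Result: [[-1, 1], [-1, -1]]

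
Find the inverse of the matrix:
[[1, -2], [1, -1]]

For [[a,b],[c,d]], inverse = (1/det)·[[d,-b],[-c,a]]
det = (1)(-1) - (-2)(1) = -1 - -2 = 1
Inverse = [[-1, 2], [-1, 1]]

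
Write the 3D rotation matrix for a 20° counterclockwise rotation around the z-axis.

Rotation matrix for counterclockwise 20° around z-axis:
cos(20°) = 0.9397, sin(20°) = 0.3420
Result: [[0.9397, -0.3420, 0], [0.3420, 0.9397, 0], [0, 0, 1]]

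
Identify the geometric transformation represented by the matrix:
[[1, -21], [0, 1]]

This matrix represents: horizontal shear with factor -21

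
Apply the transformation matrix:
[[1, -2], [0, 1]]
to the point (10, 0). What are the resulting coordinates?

Matrix multiplication:
[[1, -2], [0, 1]] × [10, 0]ᵀ
= [(1)(10) + (-2)(0), (0)(10) + (1)(0)]ᵀ
= [10, 0]ᵀ
Result: (10, 0)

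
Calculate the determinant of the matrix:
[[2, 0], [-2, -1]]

For a 2×2 matrix [[a, b], [c, d]], det = ad - bc
det = (2)(-1) - (0)(-2) = -2 - 0 = -2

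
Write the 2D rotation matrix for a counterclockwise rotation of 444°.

Rotation matrix formula: [[cos θ, -sin θ], [sin θ, cos θ]]
For θ = 444°:
cos(444°) = 0.1045
sin(444°) = 0.9945
Result: [[0.1045, -0.9945], [0.9945, 0.1045]]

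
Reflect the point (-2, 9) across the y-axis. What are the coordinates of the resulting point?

Reflection across y-axis: (-2, 9) → (2, 9)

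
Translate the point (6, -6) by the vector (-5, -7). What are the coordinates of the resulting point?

Translation by (-5, -7) (homogeneous matrix [[1, 0, -5], [0, 1, -7], [0, 0, 1]]):
x' = 6 + -5 = 1
y' = -6 + -7 = -13
Result: (1, -13)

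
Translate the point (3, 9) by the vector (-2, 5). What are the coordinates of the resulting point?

Translation by (-2, 5) (homogeneous matrix [[1, 0, -2], [0, 1, 5], [0, 0, 1]]):
x' = 3 + -2 = 1
y' = 9 + 5 = 14
Result: (1, 14)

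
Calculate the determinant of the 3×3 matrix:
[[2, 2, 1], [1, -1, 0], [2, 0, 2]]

Expansion along first row:
det = 2·det([[-1,0],[0,2]]) - 2·det([[1,0],[2,2]]) + 1·det([[1,-1],[2,0]])
    = 2·(-1·2 - 0·0) - 2·(1·2 - 0·2) + 1·(1·0 - -1·2)
    = 2·-2 - 2·2 + 1·2
    = -4 + -4 + 2 = -6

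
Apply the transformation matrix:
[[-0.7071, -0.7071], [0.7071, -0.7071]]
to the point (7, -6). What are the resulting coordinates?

Matrix multiplication:
[[-0.7071, -0.7071], [0.7071, -0.7071]] × [7, -6]ᵀ
= [(-0.7071)(7) + (-0.7071)(-6), (0.7071)(7) + (-0.7071)(-6)]ᵀ
= [-0.7071, 9.1923]ᵀ
Result: (-0.7071, 9.1923)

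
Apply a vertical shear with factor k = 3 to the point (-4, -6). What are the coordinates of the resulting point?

Shear matrix for vertical shear with factor k = 3:
[[1, 0], [3, 1]]
Result: (-4, -6) → (-4, -18)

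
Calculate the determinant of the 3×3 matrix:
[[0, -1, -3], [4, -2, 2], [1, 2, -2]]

Expansion along first row:
det = 0·det([[-2,2],[2,-2]]) - -1·det([[4,2],[1,-2]]) + -3·det([[4,-2],[1,2]])
    = 0·(-2·-2 - 2·2) - -1·(4·-2 - 2·1) + -3·(4·2 - -2·1)
    = 0·0 - -1·-10 + -3·10
    = 0 + -10 + -30 = -40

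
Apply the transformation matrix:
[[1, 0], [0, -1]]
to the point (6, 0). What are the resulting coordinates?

Matrix multiplication:
[[1, 0], [0, -1]] × [6, 0]ᵀ
= [(1)(6) + (0)(0), (0)(6) + (-1)(0)]ᵀ
= [6, 0]ᵀ
Result: (6, 0)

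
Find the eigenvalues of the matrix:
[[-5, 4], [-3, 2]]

Characteristic equation: det(A - λI) = 0
λ² - (trace)λ + (det) = 0
trace = -5 + 2 = -3, det = (-5)(2) - (4)(-3) = 2
λ² - (-3)λ + (2) = 0
λ = (-3 ± √((-3)² - 4·(2))) / 2 = (-3 ± √1) / 2
Solving: λ = -2, -1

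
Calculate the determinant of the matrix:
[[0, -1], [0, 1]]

For a 2×2 matrix [[a, b], [c, d]], det = ad - bc
det = (0)(1) - (-1)(0) = 0 - 0 = 0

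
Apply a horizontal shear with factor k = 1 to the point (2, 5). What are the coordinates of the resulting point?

Shear matrix for horizontal shear with factor k = 1:
[[1, 1], [0, 1]]
Result: (2, 5) → (7, 5)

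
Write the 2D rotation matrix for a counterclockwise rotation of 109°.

Rotation matrix formula: [[cos θ, -sin θ], [sin θ, cos θ]]
For θ = 109°:
cos(109°) = -0.3256
sin(109°) = 0.9455
Result: [[-0.3256, -0.9455], [0.9455, -0.3256]]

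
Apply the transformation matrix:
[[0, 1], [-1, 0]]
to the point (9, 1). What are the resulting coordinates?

Matrix multiplication:
[[0, 1], [-1, 0]] × [9, 1]ᵀ
= [(0)(9) + (1)(1), (-1)(9) + (0)(1)]ᵀ
= [1, -9]ᵀ
Result: (1, -9)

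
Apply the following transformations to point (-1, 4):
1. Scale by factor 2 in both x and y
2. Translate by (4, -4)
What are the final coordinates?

Step 1: Scale (-1, 4) by 2 → (-2, 8)
Step 2: Translate by (4, -4) → (2, 4)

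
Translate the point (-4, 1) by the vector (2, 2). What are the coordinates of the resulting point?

Translation by (2, 2) (homogeneous matrix [[1, 0, 2], [0, 1, 2], [0, 0, 1]]):
x' = -4 + 2 = -2
y' = 1 + 2 = 3
Result: (-2, 3)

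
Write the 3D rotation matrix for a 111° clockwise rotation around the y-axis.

Rotation matrix for clockwise 111° around y-axis:
A clockwise rotation by 111° is a counterclockwise rotation by -111°.
cos(-111°) = -0.3584, sin(-111°) = -0.9336
Result: [[-0.3584, 0, -0.9336], [0, 1, 0], [0.9336, 0, -0.3584]]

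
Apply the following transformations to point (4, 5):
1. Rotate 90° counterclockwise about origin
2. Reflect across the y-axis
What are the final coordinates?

Step 1: Rotate 90° → (-5, 4)
Step 2: Reflect across y-axis → (5, 4)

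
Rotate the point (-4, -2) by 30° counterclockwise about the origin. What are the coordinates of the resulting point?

Rotation matrix for 30°: [[cos 30°, -sin 30°], [sin 30°, cos 30°]] ≈ [[0.866025, -0.500000], [0.500000, 0.866025]]
[[0.866025, -0.500000], [0.500000, 0.866025]] × [-4, -2]ᵀ ≈ [-2.4641, -3.7321]ᵀ
Result: (-2.4641, -3.7321)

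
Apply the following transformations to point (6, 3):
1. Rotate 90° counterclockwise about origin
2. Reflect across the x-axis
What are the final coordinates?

Step 1: Rotate 90° → (-3, 6)
Step 2: Reflect across x-axis → (-3, -6)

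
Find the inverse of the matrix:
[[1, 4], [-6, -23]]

For [[a,b],[c,d]], inverse = (1/det)·[[d,-b],[-c,a]]
det = (1)(-23) - (4)(-6) = -23 - -24 = 1
Inverse = [[-23, -4], [6, 1]]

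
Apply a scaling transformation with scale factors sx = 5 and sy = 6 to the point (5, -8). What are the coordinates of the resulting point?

Scaling matrix:
[[5, 0], [0, 6]]
Result: (5 × 5, -8 × 6) = (25, -48)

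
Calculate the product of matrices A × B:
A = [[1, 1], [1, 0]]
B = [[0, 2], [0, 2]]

Matrix multiplication:
C[0][0] = 1×0 + 1×0 = 0
C[0][1] = 1×2 + 1×2 = 4
C[1][0] = 1×0 + 0×0 = 0
C[1][1] = 1×2 + 0×2 = 2
Result: [[0, 4], [0, 2]]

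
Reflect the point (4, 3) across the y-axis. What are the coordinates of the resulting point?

Reflection across y-axis: (4, 3) → (-4, 3)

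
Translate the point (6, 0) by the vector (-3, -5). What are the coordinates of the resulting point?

Translation by (-3, -5) (homogeneous matrix [[1, 0, -3], [0, 1, -5], [0, 0, 1]]):
x' = 6 + -3 = 3
y' = 0 + -5 = -5
Result: (3, -5)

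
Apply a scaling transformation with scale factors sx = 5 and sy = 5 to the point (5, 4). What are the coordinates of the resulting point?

Scaling matrix:
[[5, 0], [0, 5]]
Result: (5 × 5, 4 × 5) = (25, 20)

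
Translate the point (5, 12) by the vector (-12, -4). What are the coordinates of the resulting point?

Translation by (-12, -4) (homogeneous matrix [[1, 0, -12], [0, 1, -4], [0, 0, 1]]):
x' = 5 + -12 = -7
y' = 12 + -4 = 8
Result: (-7, 8)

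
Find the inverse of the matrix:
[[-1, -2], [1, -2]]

For [[a,b],[c,d]], inverse = (1/det)·[[d,-b],[-c,a]]
det = (-1)(-2) - (-2)(1) = 2 - -2 = 4
Inverse = (1/4)·[[-2, 2], [-1, -1]]
= [[-1/2, 1/2], [-1/4, -1/4]]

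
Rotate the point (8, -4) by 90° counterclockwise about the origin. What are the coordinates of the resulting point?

Rotation matrix for 90°: [[cos 90°, -sin 90°], [sin 90°, cos 90°]] = [[0, -1], [1, 0]]
[[0, -1], [1, 0]] × [8, -4]ᵀ = [4, 8]ᵀ
Result: (4, 8)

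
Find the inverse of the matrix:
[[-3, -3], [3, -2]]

For [[a,b],[c,d]], inverse = (1/det)·[[d,-b],[-c,a]]
det = (-3)(-2) - (-3)(3) = 6 - -9 = 15
Inverse = (1/15)·[[-2, 3], [-3, -3]]
= [[-2/15, 1/5], [-1/5, -1/5]]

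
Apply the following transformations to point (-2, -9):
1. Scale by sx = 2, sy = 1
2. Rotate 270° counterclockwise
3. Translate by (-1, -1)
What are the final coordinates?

Step 1: Scale → (-4, -9)
Step 2: Rotate 270° → (-9, 4)
Step 3: Translate → (-10, 3)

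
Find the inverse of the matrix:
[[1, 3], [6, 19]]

For [[a,b],[c,d]], inverse = (1/det)·[[d,-b],[-c,a]]
det = (1)(19) - (3)(6) = 19 - 18 = 1
Inverse = [[19, -3], [-6, 1]]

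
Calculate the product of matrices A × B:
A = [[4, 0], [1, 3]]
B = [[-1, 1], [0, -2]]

Matrix multiplication:
C[0][0] = 4×-1 + 0×0 = -4
C[0][1] = 4×1 + 0×-2 = 4
C[1][0] = 1×-1 + 3×0 = -1
C[1][1] = 1×1 + 3×-2 = -5
Result: [[-4, 4], [-1, -5]]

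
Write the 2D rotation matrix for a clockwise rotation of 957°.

Rotation matrix formula: [[cos θ, -sin θ], [sin θ, cos θ]]
A clockwise rotation by 957° is equivalent to a counterclockwise rotation by -957°.
For θ = -957°:
cos(-957°) = -0.5446
sin(-957°) = 0.8387
Result: [[-0.5446, -0.8387], [0.8387, -0.5446]]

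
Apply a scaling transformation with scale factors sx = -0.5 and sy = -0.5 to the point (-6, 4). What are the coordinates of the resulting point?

Scaling matrix:
[[-0.50, 0], [0, -0.50]]
Result: (-6 × -0.5, 4 × -0.5) = (3, -2)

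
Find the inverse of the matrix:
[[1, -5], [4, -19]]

For [[a,b],[c,d]], inverse = (1/det)·[[d,-b],[-c,a]]
det = (1)(-19) - (-5)(4) = -19 - -20 = 1
Inverse = [[-19, 5], [-4, 1]]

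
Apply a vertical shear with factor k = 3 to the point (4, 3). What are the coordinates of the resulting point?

Shear matrix for vertical shear with factor k = 3:
[[1, 0], [3, 1]]
Result: (4, 3) → (4, 15)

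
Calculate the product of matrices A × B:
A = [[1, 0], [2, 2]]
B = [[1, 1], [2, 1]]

Matrix multiplication:
C[0][0] = 1×1 + 0×2 = 1
C[0][1] = 1×1 + 0×1 = 1
C[1][0] = 2×1 + 2×2 = 6
C[1][1] = 2×1 + 2×1 = 4
Result: [[1, 1], [6, 4]]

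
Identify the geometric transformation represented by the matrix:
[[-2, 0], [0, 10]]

This matrix represents: non-uniform scaling by sx = -2, sy = 10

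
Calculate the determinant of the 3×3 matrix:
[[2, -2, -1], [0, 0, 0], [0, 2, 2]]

Expansion along first row:
det = 2·det([[0,0],[2,2]]) - -2·det([[0,0],[0,2]]) + -1·det([[0,0],[0,2]])
    = 2·(0·2 - 0·2) - -2·(0·2 - 0·0) + -1·(0·2 - 0·0)
    = 2·0 - -2·0 + -1·0
    = 0 + 0 + 0 = 0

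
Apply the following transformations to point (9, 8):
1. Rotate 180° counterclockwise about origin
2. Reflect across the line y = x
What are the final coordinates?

Step 1: Rotate 180° → (-9, -8)
Step 2: Reflect across line y = x → (-8, -9)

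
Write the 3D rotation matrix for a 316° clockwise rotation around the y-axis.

Rotation matrix for clockwise 316° around y-axis:
A clockwise rotation by 316° is a counterclockwise rotation by -316°.
cos(-316°) = 0.7193, sin(-316°) = 0.6947
Result: [[0.7193, 0, 0.6947], [0, 1, 0], [-0.6947, 0, 0.7193]]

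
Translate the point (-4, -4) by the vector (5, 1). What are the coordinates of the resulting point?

Translation by (5, 1) (homogeneous matrix [[1, 0, 5], [0, 1, 1], [0, 0, 1]]):
x' = -4 + 5 = 1
y' = -4 + 1 = -3
Result: (1, -3)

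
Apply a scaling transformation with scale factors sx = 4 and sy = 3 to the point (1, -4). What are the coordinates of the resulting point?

Scaling matrix:
[[4, 0], [0, 3]]
Result: (1 × 4, -4 × 3) = (4, -12)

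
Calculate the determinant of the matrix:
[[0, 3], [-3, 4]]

For a 2×2 matrix [[a, b], [c, d]], det = ad - bc
det = (0)(4) - (3)(-3) = 0 - -9 = 9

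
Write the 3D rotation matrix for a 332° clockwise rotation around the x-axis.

Rotation matrix for clockwise 332° around x-axis:
A clockwise rotation by 332° is a counterclockwise rotation by -332°.
cos(-332°) = 0.8829, sin(-332°) = 0.4695
Result: [[1, 0, 0], [0, 0.8829, -0.4695], [0, 0.4695, 0.8829]]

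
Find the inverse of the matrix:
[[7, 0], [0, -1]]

For [[a,b],[c,d]], inverse = (1/det)·[[d,-b],[-c,a]]
det = (7)(-1) - (0)(0) = -7 - 0 = -7
Inverse = (1/-7)·[[-1, 0], [0, 7]]
= [[1/7, 0], [0, -1]]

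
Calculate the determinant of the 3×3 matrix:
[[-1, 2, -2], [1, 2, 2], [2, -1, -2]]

Expansion along first row:
det = -1·det([[2,2],[-1,-2]]) - 2·det([[1,2],[2,-2]]) + -2·det([[1,2],[2,-1]])
    = -1·(2·-2 - 2·-1) - 2·(1·-2 - 2·2) + -2·(1·-1 - 2·2)
    = -1·-2 - 2·-6 + -2·-5
    = 2 + 12 + 10 = 24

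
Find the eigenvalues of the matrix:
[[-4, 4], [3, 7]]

Characteristic equation: det(A - λI) = 0
λ² - (trace)λ + (det) = 0
trace = -4 + 7 = 3, det = (-4)(7) - (4)(3) = -40
λ² - (3)λ + (-40) = 0
λ = (3 ± √((3)² - 4·(-40))) / 2 = (3 ± √169) / 2
Solving: λ = -5, 8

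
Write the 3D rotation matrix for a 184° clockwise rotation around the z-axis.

Rotation matrix for clockwise 184° around z-axis:
A clockwise rotation by 184° is a counterclockwise rotation by -184°.
cos(-184°) = -0.9976, sin(-184°) = 0.0698
Result: [[-0.9976, -0.0698, 0], [0.0698, -0.9976, 0], [0, 0, 1]]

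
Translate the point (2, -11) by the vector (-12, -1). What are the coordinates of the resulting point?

Translation by (-12, -1) (homogeneous matrix [[1, 0, -12], [0, 1, -1], [0, 0, 1]]):
x' = 2 + -12 = -10
y' = -11 + -1 = -12
Result: (-10, -12)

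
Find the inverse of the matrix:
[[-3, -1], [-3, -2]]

For [[a,b],[c,d]], inverse = (1/det)·[[d,-b],[-c,a]]
det = (-3)(-2) - (-1)(-3) = 6 - 3 = 3
Inverse = (1/3)·[[-2, 1], [3, -3]]
= [[-2/3, 1/3], [1, -1]]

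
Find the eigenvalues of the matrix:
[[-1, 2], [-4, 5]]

Characteristic equation: det(A - λI) = 0
λ² - (trace)λ + (det) = 0
trace = -1 + 5 = 4, det = (-1)(5) - (2)(-4) = 3
λ² - (4)λ + (3) = 0
λ = (4 ± √((4)² - 4·(3))) / 2 = (4 ± √4) / 2
Solving: λ = 1, 3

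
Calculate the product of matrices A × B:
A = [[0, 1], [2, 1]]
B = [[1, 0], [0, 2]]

Matrix multiplication:
C[0][0] = 0×1 + 1×0 = 0
C[0][1] = 0×0 + 1×2 = 2
C[1][0] = 2×1 + 1×0 = 2
C[1][1] = 2×0 + 1×2 = 2
Result: [[0, 2], [2, 2]]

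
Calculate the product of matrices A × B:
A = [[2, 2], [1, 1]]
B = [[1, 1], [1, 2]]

Matrix multiplication:
C[0][0] = 2×1 + 2×1 = 4
C[0][1] = 2×1 + 2×2 = 6
C[1][0] = 1×1 + 1×1 = 2
C[1][1] = 1×1 + 1×2 = 3
Result: [[4, 6], [2, 3]]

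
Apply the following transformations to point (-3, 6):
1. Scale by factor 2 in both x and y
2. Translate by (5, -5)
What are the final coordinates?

Step 1: Scale (-3, 6) by 2 → (-6, 12)
Step 2: Translate by (5, -5) → (-1, 7)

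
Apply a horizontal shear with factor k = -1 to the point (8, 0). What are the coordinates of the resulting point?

Shear matrix for horizontal shear with factor k = -1:
[[1, -1], [0, 1]]
Result: (8, 0) → (8, 0)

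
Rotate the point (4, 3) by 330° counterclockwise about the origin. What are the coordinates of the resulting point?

Rotation matrix for 330°: [[cos 330°, -sin 330°], [sin 330°, cos 330°]] ≈ [[0.866025, 0.500000], [-0.500000, 0.866025]]
[[0.866025, 0.500000], [-0.500000, 0.866025]] × [4, 3]ᵀ ≈ [4.9641, 0.5981]ᵀ
Result: (4.9641, 0.5981)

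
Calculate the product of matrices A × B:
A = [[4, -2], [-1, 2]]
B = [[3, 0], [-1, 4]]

Matrix multiplication:
C[0][0] = 4×3 + -2×-1 = 14
C[0][1] = 4×0 + -2×4 = -8
C[1][0] = -1×3 + 2×-1 = -5
C[1][1] = -1×0 + 2×4 = 8
Result: [[14, -8], [-5, 8]]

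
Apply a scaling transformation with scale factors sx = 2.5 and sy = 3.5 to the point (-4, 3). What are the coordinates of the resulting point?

Scaling matrix:
[[2.50, 0], [0, 3.50]]
Result: (-4 × 2.5, 3 × 3.5) = (-10, 10.5)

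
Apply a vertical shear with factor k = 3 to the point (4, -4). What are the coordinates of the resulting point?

Shear matrix for vertical shear with factor k = 3:
[[1, 0], [3, 1]]
Result: (4, -4) → (4, 8)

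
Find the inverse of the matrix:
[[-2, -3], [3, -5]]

For [[a,b],[c,d]], inverse = (1/det)·[[d,-b],[-c,a]]
det = (-2)(-5) - (-3)(3) = 10 - -9 = 19
Inverse = (1/19)·[[-5, 3], [-3, -2]]
= [[-5/19, 3/19], [-3/19, -2/19]]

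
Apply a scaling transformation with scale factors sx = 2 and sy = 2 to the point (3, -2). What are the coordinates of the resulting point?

Scaling matrix:
[[2, 0], [0, 2]]
Result: (3 × 2, -2 × 2) = (6, -4)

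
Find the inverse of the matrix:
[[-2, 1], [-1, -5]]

For [[a,b],[c,d]], inverse = (1/det)·[[d,-b],[-c,a]]
det = (-2)(-5) - (1)(-1) = 10 - -1 = 11
Inverse = (1/11)·[[-5, -1], [1, -2]]
= [[-5/11, -1/11], [1/11, -2/11]]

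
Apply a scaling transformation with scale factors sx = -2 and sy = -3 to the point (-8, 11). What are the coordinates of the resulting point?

Scaling matrix:
[[-2, 0], [0, -3]]
Result: (-8 × -2, 11 × -3) = (16, -33)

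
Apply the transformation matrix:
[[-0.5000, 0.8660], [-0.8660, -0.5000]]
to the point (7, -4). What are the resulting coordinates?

Matrix multiplication:
[[-0.5000, 0.8660], [-0.8660, -0.5000]] × [7, -4]ᵀ
= [(-0.5000)(7) + (0.8660)(-4), (-0.8660)(7) + (-0.5000)(-4)]ᵀ
= [-6.9640, -4.0620]ᵀ
Result: (-6.9640, -4.0620)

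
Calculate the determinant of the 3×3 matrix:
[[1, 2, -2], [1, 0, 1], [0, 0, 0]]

Expansion along first row:
det = 1·det([[0,1],[0,0]]) - 2·det([[1,1],[0,0]]) + -2·det([[1,0],[0,0]])
    = 1·(0·0 - 1·0) - 2·(1·0 - 1·0) + -2·(1·0 - 0·0)
    = 1·0 - 2·0 + -2·0
    = 0 + 0 + 0 = 0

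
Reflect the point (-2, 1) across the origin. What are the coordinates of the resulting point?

Reflection across origin: (-2, 1) → (2, -1)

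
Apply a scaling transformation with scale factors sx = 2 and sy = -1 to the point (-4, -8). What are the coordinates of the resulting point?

Scaling matrix:
[[2, 0], [0, -1]]
Result: (-4 × 2, -8 × -1) = (-8, 8)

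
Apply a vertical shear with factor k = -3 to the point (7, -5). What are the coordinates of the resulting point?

Shear matrix for vertical shear with factor k = -3:
[[1, 0], [-3, 1]]
Result: (7, -5) → (7, -26)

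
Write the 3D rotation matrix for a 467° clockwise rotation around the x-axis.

Rotation matrix for clockwise 467° around x-axis:
A clockwise rotation by 467° is a counterclockwise rotation by -467°.
cos(-467°) = -0.2924, sin(-467°) = -0.9563
Result: [[1, 0, 0], [0, -0.2924, 0.9563], [0, -0.9563, -0.2924]]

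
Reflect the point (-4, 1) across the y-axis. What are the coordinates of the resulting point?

Reflection across y-axis: (-4, 1) → (4, 1)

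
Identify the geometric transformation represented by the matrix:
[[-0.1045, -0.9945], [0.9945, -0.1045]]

This matrix represents: rotation by 96° counterclockwise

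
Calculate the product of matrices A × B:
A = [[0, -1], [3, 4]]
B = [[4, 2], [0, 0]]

Matrix multiplication:
C[0][0] = 0×4 + -1×0 = 0
C[0][1] = 0×2 + -1×0 = 0
C[1][0] = 3×4 + 4×0 = 12
C[1][1] = 3×2 + 4×0 = 6
Result: [[0, 0], [12, 6]]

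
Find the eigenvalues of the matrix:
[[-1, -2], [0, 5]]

Characteristic equation: det(A - λI) = 0
λ² - (trace)λ + (det) = 0
trace = -1 + 5 = 4, det = (-1)(5) - (-2)(0) = -5
λ² - (4)λ + (-5) = 0
λ = (4 ± √((4)² - 4·(-5))) / 2 = (4 ± √36) / 2
Solving: λ = -1, 5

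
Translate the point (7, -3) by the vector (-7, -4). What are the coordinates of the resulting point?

Translation by (-7, -4) (homogeneous matrix [[1, 0, -7], [0, 1, -4], [0, 0, 1]]):
x' = 7 + -7 = 0
y' = -3 + -4 = -7
Result: (0, -7)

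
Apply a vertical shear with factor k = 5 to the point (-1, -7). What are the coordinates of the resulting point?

Shear matrix for vertical shear with factor k = 5:
[[1, 0], [5, 1]]
Result: (-1, -7) → (-1, -12)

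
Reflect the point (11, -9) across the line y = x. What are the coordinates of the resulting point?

Reflection across line y = x: (11, -9) → (-9, 11)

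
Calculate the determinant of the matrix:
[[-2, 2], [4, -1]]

For a 2×2 matrix [[a, b], [c, d]], det = ad - bc
det = (-2)(-1) - (2)(4) = 2 - 8 = -6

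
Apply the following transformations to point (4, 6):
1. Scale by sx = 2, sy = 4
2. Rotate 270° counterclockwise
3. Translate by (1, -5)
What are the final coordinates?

Step 1: Scale → (8, 24)
Step 2: Rotate 270° → (24, -8)
Step 3: Translate → (25, -13)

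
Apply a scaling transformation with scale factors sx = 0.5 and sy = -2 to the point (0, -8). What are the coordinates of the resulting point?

Scaling matrix:
[[0.50, 0], [0, -2]]
Result: (0 × 0.5, -8 × -2) = (0, 16)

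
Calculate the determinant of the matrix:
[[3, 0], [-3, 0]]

For a 2×2 matrix [[a, b], [c, d]], det = ad - bc
det = (3)(0) - (0)(-3) = 0 - 0 = 0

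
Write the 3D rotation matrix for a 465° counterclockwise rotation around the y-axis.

Rotation matrix for counterclockwise 465° around y-axis:
cos(465°) = -0.2588, sin(465°) = 0.9659
Result: [[-0.2588, 0, 0.9659], [0, 1, 0], [-0.9659, 0, -0.2588]]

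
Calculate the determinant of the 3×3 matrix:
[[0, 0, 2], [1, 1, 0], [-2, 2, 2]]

Expansion along first row:
det = 0·det([[1,0],[2,2]]) - 0·det([[1,0],[-2,2]]) + 2·det([[1,1],[-2,2]])
    = 0·(1·2 - 0·2) - 0·(1·2 - 0·-2) + 2·(1·2 - 1·-2)
    = 0·2 - 0·2 + 2·4
    = 0 + 0 + 8 = 8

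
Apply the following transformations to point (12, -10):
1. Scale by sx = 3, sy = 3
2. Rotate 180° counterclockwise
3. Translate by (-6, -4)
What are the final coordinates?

Step 1: Scale → (36, -30)
Step 2: Rotate 180° → (-36, 30)
Step 3: Translate → (-42, 26)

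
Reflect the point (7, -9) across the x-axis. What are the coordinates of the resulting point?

Reflection across x-axis: (7, -9) → (7, 9)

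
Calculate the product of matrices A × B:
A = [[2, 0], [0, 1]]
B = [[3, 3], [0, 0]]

Matrix multiplication:
C[0][0] = 2×3 + 0×0 = 6
C[0][1] = 2×3 + 0×0 = 6
C[1][0] = 0×3 + 1×0 = 0
C[1][1] = 0×3 + 1×0 = 0
Result: [[6, 6], [0, 0]]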